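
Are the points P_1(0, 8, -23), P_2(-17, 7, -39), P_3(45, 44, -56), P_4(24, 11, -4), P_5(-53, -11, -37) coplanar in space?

Yes

The plane through P_1, P_2, P_3 has normal n = P_1P_2 × P_1P_3 = (609, -1281, -567) and equation n·P = 2793.
Checking the remaining points: n·P_4 = 2793, n·P_5 = 2793.
All equal 2793, so all 5 points lie in one plane.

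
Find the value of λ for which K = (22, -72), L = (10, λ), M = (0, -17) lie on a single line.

-42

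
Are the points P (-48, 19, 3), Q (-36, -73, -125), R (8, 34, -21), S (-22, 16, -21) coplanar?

Yes

A normal to the plane through P, Q, R is n = PQ × PR = (4128, -6880, 5332).
The plane has equation n·X = -312868. For S: n·S = -312868.
Equal, so S lies in the plane and all four are coplanar.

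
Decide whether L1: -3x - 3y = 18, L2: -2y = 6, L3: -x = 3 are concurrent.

Lines aᵢx + bᵢy = cᵢ with pairwise distinct directions are concurrent exactly when det[aᵢ bᵢ cᵢ] = 0.
Here the determinant is 0.
It vanishes, so the lines are concurrent at (-3, -3).

Yes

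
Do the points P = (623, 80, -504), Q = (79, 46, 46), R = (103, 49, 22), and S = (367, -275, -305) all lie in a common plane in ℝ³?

Yes

With P as base: PQ = (-544, -34, 550), PR = (-520, -31, 526), PS = (-256, -355, 199).
PR × PS = (180561, -31176, 176664).
PQ · (PR × PS) = 0.
The scalar triple product vanishes, so the four points are coplanar.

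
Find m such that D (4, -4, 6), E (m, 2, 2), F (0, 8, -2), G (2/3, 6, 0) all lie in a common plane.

2

Normal to plane DFG: n = (8, 8/3, 0); plane equation n·P = 64/3.
Requiring n·E = 64/3: (8)m + (16/3) = 64/3.
So m = 2.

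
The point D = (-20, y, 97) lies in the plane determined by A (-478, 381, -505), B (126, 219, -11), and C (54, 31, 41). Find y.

The plane through A, B, C has equation 84448x − 66976y − 125216z = -2649920.
Substituting D: (-66976)y + (-13834912) = -2649920, so y = -167.

-167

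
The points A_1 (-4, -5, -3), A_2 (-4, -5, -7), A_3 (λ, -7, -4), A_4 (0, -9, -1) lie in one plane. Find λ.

Coplanarity ⇔ det[A_1A_2; A_1A_3; A_1A_4] = 0.
Expanding, this is linear in λ: (16)λ + (32) = 0.
So λ = -2.

-2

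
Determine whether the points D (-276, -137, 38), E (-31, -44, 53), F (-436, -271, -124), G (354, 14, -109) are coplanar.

A normal to the plane through D, E, F is n = DE × DF = (-13056, 37290, -17950).
The plane has equation n·P = -2187374. For G: n·G = -2143214.
-2143214 ≠ -2187374, so G is off the plane.

No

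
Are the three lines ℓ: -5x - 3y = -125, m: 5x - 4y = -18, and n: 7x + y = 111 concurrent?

No

Intersecting ℓ and m: solving the 2×2 system gives (x, y) = (446/35, 143/7).
Substitute into n: (7)(446/35) + (1)(143/7) = 3837/35.
But n requires 111 ≠ 3837/35, so the three lines have no common point.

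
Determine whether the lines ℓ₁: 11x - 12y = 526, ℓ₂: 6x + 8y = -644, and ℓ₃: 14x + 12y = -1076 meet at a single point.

Lines aᵢx + bᵢy = cᵢ with pairwise distinct directions are concurrent exactly when det[aᵢ bᵢ cᵢ] = 0.
Here the determinant is 0.
It vanishes, so the lines are concurrent at (-22, -64).

Yes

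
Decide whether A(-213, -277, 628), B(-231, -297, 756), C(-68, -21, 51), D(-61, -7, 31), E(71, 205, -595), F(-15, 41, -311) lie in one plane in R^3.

The plane through A, B, C has normal n = AB × AC = (-21228, 8174, -1708) and equation n·P = 1184742.
Checking the remaining points: n·D = 1184742, n·E = 1184742, n·F = 1184742.
All equal 1184742, so all 6 points lie in one plane.

Yes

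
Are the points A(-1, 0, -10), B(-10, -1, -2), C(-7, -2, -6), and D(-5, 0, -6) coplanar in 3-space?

Yes

The four points are coplanar iff the 3×3 determinant with rows AB, AC, AD is zero.
Rows: (-9, -1, 8), (-6, -2, 4), (-4, 0, 4).
Expanding along the first row: (-9)(-8) − (-1)(-8) + (8)(-8) = 0.
Zero determinant ⇒ coplanar.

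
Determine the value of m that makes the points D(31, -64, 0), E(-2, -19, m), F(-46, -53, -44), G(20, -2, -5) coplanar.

-18

Normal to plane DFG: n = (2673, 99, -4653); plane equation n·P = 76527.
Requiring n·E = 76527: (-4653)m + (-7227) = 76527.
So m = -18.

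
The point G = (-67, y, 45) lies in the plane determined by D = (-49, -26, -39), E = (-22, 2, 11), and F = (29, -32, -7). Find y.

Coplanarity requires DE · (DF × DG) = 0.
DE = (27, 28, 50), DF = (78, -6, 32); the triple product is linear in y with coefficient 3036 and constant term -139656.
Setting it to zero: y = 46.

46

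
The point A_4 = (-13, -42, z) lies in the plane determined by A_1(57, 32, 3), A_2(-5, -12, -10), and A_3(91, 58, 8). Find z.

16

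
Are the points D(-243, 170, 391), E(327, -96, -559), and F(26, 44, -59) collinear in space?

DE = (570, -266, -950), DF = (269, -126, -450).
DE × DF = (0, 950, -266).
The cross product is nonzero, so the points do not lie on one line.

No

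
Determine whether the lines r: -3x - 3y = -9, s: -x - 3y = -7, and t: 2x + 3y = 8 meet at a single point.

Yes

Intersecting r and s: solving the 2×2 system gives (x, y) = (1, 2).
Substitute into t: (2)(1) + (3)(2) = 8.
This equals 8, so (1, 2) lies on all three lines and they are concurrent.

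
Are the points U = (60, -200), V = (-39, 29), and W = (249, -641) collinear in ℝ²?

UV = (-99, 229), UW = (189, -441).
det[UV; UW] = (-99)(-441) − (229)(189) = 378.
The determinant is nonzero, so they are not collinear.

No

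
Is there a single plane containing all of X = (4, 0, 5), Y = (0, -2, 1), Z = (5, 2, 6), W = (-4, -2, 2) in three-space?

The four points are coplanar iff the 3×3 determinant with rows XY, XZ, XW is zero.
Rows: (-4, -2, -4), (1, 2, 1), (-8, -2, -3).
Expanding along the first row: (-4)(-4) − (-2)(5) + (-4)(14) = -30.
Nonzero ⇒ not coplanar.

No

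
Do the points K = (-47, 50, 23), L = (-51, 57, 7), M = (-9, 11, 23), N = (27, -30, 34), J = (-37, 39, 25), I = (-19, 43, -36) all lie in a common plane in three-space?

No

The plane through K, L, M has normal n = KL × KM = (-624, -608, -110) and equation n·P = -3602.
Checking the remaining points: n·N = -2348, n·J = -3374, n·I = -10328.
Since n·N = -2348 ≠ -3602, N is off the plane and the points are not all coplanar.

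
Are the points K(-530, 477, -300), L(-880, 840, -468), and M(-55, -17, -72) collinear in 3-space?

No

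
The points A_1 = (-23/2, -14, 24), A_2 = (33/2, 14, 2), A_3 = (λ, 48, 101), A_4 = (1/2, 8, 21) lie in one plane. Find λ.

-75/2

Normal to plane A_1A_2A_4: n = (400, -180, 280); plane equation n·P = 4640.
Requiring n·A_3 = 4640: (400)λ + (19640) = 4640.
So λ = -75/2.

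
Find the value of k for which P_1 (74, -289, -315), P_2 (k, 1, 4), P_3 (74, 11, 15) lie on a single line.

Direction P_1P_3 = (0, 300, 330). From the y-coordinate of P_2, the parameter along the line is τ = (1 − (-289))/300 = 29/30.
Then k = 74 + 29/30·(0) = 74.

74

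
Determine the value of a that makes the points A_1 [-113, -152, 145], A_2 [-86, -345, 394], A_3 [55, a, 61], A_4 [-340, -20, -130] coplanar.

-14

Normal to plane A_1A_2A_4: n = (20207, -49098, -40247); plane equation n·P = -656310.
Requiring n·A_3 = -656310: (-49098)a + (-1343682) = -656310.
So a = -14.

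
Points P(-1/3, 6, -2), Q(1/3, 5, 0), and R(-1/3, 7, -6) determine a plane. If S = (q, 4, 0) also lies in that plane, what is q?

5/3

The plane through P, Q, R has equation 2x + (8/3)y + (2/3)z = 14.
Substituting S: (2)q + (32/3) = 14, so q = 5/3.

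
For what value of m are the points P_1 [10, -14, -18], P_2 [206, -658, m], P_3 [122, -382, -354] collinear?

Collinearity requires P_1P_2 × P_1P_3 = 0; each component is linear in m.
The x-component gives (368)m + (223008) = 0, so m = -606.
The remaining components then also vanish.

-606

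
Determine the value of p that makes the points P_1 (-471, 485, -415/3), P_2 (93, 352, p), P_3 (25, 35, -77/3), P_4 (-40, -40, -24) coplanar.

The points are coplanar iff P_1P_2 · (P_1P_3 × P_1P_4) = 0.
Expanding, this is linear in p: (-66450)p + (-3765500) = 0.
So p = -170/3.

-170/3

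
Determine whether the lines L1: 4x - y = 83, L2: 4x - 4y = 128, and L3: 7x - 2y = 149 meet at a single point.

Yes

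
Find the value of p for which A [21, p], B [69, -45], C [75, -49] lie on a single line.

Collinearity: (A − B) must be parallel to (C − B) = (6, -4).
Cross-multiplying the components: (p − (-45))·(6) = (-48)·(-4).
Solving gives p = -13.

-13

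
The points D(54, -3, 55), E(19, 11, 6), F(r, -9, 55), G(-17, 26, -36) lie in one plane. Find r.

Normal to plane DEG: n = (147, 294, -21); plane equation n·P = 5901.
Requiring n·F = 5901: (147)r + (-3801) = 5901.
So r = 66.

66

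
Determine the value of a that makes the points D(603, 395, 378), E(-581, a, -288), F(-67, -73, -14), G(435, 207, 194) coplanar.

-410

Coplanarity ⇔ det[DE; DF; DG] = 0.
Expanding, this is linear in a: (-57424)a + (-23543840) = 0.
So a = -410.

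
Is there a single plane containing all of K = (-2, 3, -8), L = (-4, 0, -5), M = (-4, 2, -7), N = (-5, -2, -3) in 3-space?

A normal to the plane through K, L, M is n = KL × KM = (0, -4, -4).
The plane has equation n·P = 20. For N: n·N = 20.
Equal, so N lies in the plane and all four are coplanar.

Yes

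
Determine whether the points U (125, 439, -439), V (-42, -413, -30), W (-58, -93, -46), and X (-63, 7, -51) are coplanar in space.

A normal to the plane through U, V, W is n = UV × UW = (-117248, -9216, -67072).
The plane has equation n·P = 10742784. For X: n·X = 10742784.
Equal, so X lies in the plane and all four are coplanar.

Yes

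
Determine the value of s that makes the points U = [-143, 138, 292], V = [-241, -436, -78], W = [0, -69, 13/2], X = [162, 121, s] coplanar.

37/2

Normal to plane UVW: n = (87287, -80889, 102368); plane equation n·P = 6246733.
Requiring n·X = 6246733: (102368)s + (4352925) = 6246733.
So s = 37/2.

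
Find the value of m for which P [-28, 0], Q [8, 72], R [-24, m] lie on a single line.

Collinearity: (R − P) must be parallel to (Q − P) = (36, 72).
Cross-multiplying the components: (m − 0)·(36) = (4)·(72).
Solving gives m = 8.

8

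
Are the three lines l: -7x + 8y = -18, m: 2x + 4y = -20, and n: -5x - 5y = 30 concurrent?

Lines aᵢx + bᵢy = cᵢ with pairwise distinct directions are concurrent exactly when det[aᵢ bᵢ cᵢ] = 0.
Here the determinant is 0.
It vanishes, so the lines are concurrent at (-2, -4).

Yes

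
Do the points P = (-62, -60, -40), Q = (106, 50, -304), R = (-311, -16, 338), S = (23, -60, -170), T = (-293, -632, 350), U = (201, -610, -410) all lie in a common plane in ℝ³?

The plane through P, Q, R has normal n = PQ × PR = (53196, 2232, 34782) and equation n·X = -4823352.
Checking the remaining points: n·S = -4823352, n·T = -4823352, n·U = -4929744.
Since n·U = -4929744 ≠ -4823352, U is off the plane and the points are not all coplanar.

No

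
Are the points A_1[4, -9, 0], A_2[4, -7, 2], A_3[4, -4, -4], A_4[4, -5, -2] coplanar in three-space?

With A_1 as base: A_1A_2 = (0, 2, 2), A_1A_3 = (0, 5, -4), A_1A_4 = (0, 4, -2).
A_1A_3 × A_1A_4 = (6, 0, 0).
A_1A_2 · (A_1A_3 × A_1A_4) = 0.
The scalar triple product vanishes, so the four points are coplanar.

Yes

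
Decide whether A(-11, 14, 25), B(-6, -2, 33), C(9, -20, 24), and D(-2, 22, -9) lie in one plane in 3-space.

No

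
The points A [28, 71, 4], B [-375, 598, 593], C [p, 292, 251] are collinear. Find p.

-141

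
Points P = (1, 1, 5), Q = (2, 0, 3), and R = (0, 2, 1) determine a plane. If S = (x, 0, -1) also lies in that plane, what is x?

2

The plane through P, Q, R has equation 6x + 6y = 12.
Substituting S: (6)x + (0) = 12, so x = 2.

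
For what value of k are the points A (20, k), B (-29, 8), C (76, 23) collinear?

15

The three points are collinear iff det[AB; AC] = 0.
This determinant is linear in k: (105)k + (-1575) = 0, so k = 15.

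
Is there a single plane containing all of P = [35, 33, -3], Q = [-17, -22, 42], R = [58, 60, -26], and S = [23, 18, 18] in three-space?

With P as base: PQ = (-52, -55, 45), PR = (23, 27, -23), PS = (-12, -15, 21).
PR × PS = (222, -207, -21).
PQ · (PR × PS) = -1104.
Since -1104 ≠ 0, the four points are not coplanar.

No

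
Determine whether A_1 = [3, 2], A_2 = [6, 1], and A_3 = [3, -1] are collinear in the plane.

No

A_1A_2 = (3, -1), A_1A_3 = (0, -3).
Twice the signed area of △A_1A_2A_3 is (3)(-3) − (-1)(0) = -9.
The area is nonzero, so the three points are not collinear.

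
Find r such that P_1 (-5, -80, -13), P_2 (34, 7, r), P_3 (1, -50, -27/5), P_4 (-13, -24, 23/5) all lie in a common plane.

26/5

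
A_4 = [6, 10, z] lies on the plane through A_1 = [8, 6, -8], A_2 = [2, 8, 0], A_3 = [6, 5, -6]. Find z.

-4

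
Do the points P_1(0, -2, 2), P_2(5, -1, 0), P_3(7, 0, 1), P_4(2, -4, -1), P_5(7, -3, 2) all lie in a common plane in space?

The plane through P_1, P_2, P_3 has normal n = P_1P_2 × P_1P_3 = (3, -9, 3) and equation n·P = 24.
Checking the remaining points: n·P_4 = 39, n·P_5 = 54.
Since n·P_4 = 39 ≠ 24, P_4 is off the plane and the points are not all coplanar.

No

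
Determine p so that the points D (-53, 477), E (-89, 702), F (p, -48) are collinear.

The three points are collinear iff det[DE; DF] = 0.
This determinant is linear in p: (-225)p + (6975) = 0, so p = 31.

31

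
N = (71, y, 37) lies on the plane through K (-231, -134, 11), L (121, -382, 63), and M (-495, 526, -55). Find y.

-20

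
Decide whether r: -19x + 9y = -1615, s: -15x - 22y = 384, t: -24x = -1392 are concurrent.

Lines aᵢx + bᵢy = cᵢ with pairwise distinct directions are concurrent exactly when det[aᵢ bᵢ cᵢ] = 0.
Here the determinant is 0.
It vanishes, so the lines are concurrent at (58, -57).

Yes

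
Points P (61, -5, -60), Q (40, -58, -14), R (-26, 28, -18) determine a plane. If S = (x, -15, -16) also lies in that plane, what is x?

7

A normal to the plane is n = PQ × PR = (-3744, -3120, -5304).
S lies in the plane iff n · PS = 0.
This gives (-3744)x + (26208) = 0, so x = 7.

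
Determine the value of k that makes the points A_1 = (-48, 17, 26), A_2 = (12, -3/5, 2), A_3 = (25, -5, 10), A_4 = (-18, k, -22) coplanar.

Normal to plane A_1A_2A_3: n = (-1232/5, -792, -176/5); plane equation n·P = -2552.
Requiring n·A_4 = -2552: (-792)k + (26048/5) = -2552.
So k = 49/5.

49/5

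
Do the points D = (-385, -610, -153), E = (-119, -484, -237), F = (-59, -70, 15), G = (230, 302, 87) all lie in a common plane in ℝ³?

No

The four points are coplanar iff the 3×3 determinant with rows DE, DF, DG is zero.
Rows: (266, 126, -84), (326, 540, 168), (615, 912, 240).
Expanding along the first row: (266)(-23616) − (126)(-25080) + (-84)(-34788) = -199584.
Nonzero ⇒ not coplanar.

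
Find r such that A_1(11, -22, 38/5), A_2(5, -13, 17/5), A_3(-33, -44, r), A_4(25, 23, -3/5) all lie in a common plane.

4/5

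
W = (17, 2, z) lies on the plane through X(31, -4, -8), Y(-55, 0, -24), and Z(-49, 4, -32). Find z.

A normal to the plane is n = XY × XZ = (32, -784, -368).
W lies in the plane iff n · XW = 0.
This gives (-368)z + (-8096) = 0, so z = -22.

-22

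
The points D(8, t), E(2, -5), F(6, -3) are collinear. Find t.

-2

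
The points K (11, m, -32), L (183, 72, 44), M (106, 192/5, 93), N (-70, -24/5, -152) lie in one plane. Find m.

72/5

The points are coplanar iff KL · (KM × KN) = 0.
Expanding, this is linear in m: (27489)m + (-1979208/5) = 0.
So m = 72/5.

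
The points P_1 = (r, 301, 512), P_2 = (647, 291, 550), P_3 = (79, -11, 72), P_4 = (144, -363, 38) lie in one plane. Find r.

The points are coplanar iff P_1P_2 · (P_1P_3 × P_1P_4) = 0.
Expanding, this is linear in r: (157988)r + (-93370908) = 0.
So r = 591.

591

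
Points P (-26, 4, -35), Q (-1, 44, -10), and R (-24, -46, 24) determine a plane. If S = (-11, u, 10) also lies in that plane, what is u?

The plane through P, Q, R has equation 3610x − 1425y − 1330z = -53010.
Substituting S: (-1425)u + (-53010) = -53010, so u = 0.

0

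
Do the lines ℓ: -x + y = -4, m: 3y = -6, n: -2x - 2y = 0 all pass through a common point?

The three lines meet at one point iff the augmented coefficient matrix [aᵢ bᵢ cᵢ] has rank < 3, i.e. its determinant vanishes.
Here the determinant is 0.
It vanishes, so the lines are concurrent at (2, -2).

Yes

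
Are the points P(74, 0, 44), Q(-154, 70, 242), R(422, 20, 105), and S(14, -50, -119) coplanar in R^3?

No

The four points are coplanar iff the 3×3 determinant with rows PQ, PR, PS is zero.
Rows: (-228, 70, 198), (348, 20, 61), (-60, -50, -163).
Expanding along the first row: (-228)(-210) − (70)(-53064) + (198)(-16200) = 554760.
Nonzero ⇒ not coplanar.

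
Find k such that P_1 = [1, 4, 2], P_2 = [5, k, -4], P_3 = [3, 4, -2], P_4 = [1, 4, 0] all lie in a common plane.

4

The points are coplanar iff P_1P_2 · (P_1P_3 × P_1P_4) = 0.
Expanding, this is linear in k: (4)k + (-16) = 0.
So k = 4.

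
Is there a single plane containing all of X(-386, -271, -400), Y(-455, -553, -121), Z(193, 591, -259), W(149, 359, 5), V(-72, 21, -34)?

Yes

The plane through X, Y, Z has normal n = XY × XZ = (-280260, 171270, 103800) and equation n·P = 20246190.
Checking the remaining points: n·W = 20246190, n·V = 20246190.
All equal 20246190, so all 5 points lie in one plane.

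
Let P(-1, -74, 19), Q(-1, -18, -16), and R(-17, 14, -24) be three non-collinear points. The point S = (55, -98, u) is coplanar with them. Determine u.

A normal to the plane is n = PQ × PR = (672, 560, 896).
S lies in the plane iff n · PS = 0.
This gives (896)u + (7168) = 0, so u = -8.

-8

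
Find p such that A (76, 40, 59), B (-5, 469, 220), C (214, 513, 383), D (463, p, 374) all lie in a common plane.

172

Coplanarity ⇔ det[AB; AC; AD] = 0.
Expanding, this is linear in p: (48462)p + (-8335464) = 0.
So p = 172.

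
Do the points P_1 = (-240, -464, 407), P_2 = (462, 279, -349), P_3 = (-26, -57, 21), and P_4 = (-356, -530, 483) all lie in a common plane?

With P_1 as base: P_1P_2 = (702, 743, -756), P_1P_3 = (214, 407, -386), P_1P_4 = (-116, -66, 76).
P_1P_3 × P_1P_4 = (5456, 28512, 33088).
P_1P_2 · (P_1P_3 × P_1P_4) = 0.
The scalar triple product vanishes, so the four points are coplanar.

Yes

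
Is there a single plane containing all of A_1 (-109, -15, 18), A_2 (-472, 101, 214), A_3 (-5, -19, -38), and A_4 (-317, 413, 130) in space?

The four points are coplanar iff the 3×3 determinant with rows A_1A_2, A_1A_3, A_1A_4 is zero.
Rows: (-363, 116, 196), (104, -4, -56), (-208, 428, 112).
Expanding along the first row: (-363)(23520) − (116)(0) + (196)(43680) = 23520.
Nonzero ⇒ not coplanar.

No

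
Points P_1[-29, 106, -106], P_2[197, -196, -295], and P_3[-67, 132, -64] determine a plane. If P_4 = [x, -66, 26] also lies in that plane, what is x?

-73

Coplanarity requires P_1P_2 · (P_1P_3 × P_1P_4) = 0.
P_1P_2 = (226, -302, -189), P_1P_3 = (-38, 26, 42); the triple product is linear in x with coefficient -7770 and constant term -567210.
Setting it to zero: x = -73.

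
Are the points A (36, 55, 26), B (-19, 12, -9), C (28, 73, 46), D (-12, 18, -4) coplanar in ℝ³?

Yes

A normal to the plane through A, B, C is n = AB × AC = (-230, 1380, -1334).
The plane has equation n·P = 32936. For D: n·D = 32936.
Equal, so D lies in the plane and all four are coplanar.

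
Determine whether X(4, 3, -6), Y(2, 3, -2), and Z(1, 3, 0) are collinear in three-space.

Yes

XY = (-2, 0, 4), XZ = (-3, 0, 6).
Each component of XZ is 3/2 times the corresponding component of XY, so XZ = 3/2·XY and the points are collinear.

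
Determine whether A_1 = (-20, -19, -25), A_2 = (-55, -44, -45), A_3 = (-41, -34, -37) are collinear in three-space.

Yes

A_1A_2 = (-35, -25, -20), A_1A_3 = (-21, -15, -12).
A_1A_2 × A_1A_3 = (0, 0, 0).
The cross product vanishes, so the three points are collinear.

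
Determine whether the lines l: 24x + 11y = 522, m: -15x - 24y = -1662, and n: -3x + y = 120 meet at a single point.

Yes

Intersecting l and m: solving the 2×2 system gives (x, y) = (-14, 78).
Substitute into n: (-3)(-14) + (1)(78) = 120.
This equals 120, so (-14, 78) lies on all three lines and they are concurrent.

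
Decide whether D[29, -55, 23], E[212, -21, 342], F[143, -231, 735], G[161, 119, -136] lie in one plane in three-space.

Yes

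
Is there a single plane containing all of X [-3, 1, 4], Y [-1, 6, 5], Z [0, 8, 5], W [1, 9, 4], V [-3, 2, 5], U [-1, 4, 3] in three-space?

The plane through X, Y, Z has normal n = XY × XZ = (-2, 1, -1) and equation n·P = 3.
Checking the remaining points: n·W = 3, n·V = 3, n·U = 3.
All equal 3, so all 6 points lie in one plane.

Yes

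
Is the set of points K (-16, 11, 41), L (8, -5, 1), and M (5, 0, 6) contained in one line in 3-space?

KL = (24, -16, -40), KM = (21, -11, -35).
KL × KM = (120, 0, 72).
The cross product is nonzero, so the points do not lie on one line.

No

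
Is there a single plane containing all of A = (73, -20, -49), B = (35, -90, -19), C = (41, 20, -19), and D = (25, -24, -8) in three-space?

The four points are coplanar iff the 3×3 determinant with rows AB, AC, AD is zero.
Rows: (-38, -70, 30), (-32, 40, 30), (-48, -4, 41).
Expanding along the first row: (-38)(1760) − (-70)(128) + (30)(2048) = 3520.
Nonzero ⇒ not coplanar.

No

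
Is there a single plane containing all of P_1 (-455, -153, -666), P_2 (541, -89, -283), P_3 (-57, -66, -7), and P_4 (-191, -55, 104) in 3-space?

A normal to the plane through P_1, P_2, P_3 is n = P_1P_2 × P_1P_3 = (8855, -503930, 61180).
The plane has equation n·P = 32326385. For P_4: n·P_4 = 32387565.
32387565 ≠ 32326385, so P_4 is off the plane.

No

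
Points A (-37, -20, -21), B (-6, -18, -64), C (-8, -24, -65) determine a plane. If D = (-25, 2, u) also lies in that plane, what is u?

-24

Coplanarity requires AB · (AC × AD) = 0.
AB = (31, 2, -43), AC = (29, -4, -44); the triple product is linear in u with coefficient -182 and constant term -4368.
Setting it to zero: u = -24.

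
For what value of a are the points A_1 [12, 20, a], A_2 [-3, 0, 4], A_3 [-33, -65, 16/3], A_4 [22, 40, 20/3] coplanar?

20/3

Coplanarity ⇔ det[A_1A_2; A_1A_3; A_1A_4] = 0.
Expanding, this is linear in a: (-425)a + (8500/3) = 0.
So a = 20/3.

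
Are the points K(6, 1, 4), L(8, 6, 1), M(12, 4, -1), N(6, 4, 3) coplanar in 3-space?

Yes

With K as base: KL = (2, 5, -3), KM = (6, 3, -5), KN = (0, 3, -1).
KM × KN = (12, 6, 18).
KL · (KM × KN) = 0.
The scalar triple product vanishes, so the four points are coplanar.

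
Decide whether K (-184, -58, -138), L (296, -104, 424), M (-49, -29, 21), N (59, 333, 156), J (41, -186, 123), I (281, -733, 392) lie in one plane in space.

The plane through K, L, M has normal n = KL × KM = (-23612, -450, 20130) and equation n·P = 1592768.
Checking the remaining points: n·N = 1597322, n·J = 1591598, n·I = 1585838.
Since n·N = 1597322 ≠ 1592768, N is off the plane and the points are not all coplanar.

No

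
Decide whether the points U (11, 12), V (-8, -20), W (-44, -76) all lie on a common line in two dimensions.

No

UV = (-19, -32), UW = (-55, -88).
Twice the signed area of △UVW is (-19)(-88) − (-32)(-55) = -88.
The area is nonzero, so the three points are not collinear.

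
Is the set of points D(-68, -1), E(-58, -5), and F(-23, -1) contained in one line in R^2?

No

DE = (10, -4), DF = (45, 0).
Twice the signed area of △DEF is (10)(0) − (-4)(45) = 180.
The area is nonzero, so the three points are not collinear.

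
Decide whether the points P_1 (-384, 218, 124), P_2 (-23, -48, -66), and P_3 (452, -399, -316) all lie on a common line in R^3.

No

P_1P_2 = (361, -266, -190), P_1P_3 = (836, -617, -440).
P_1P_2 × P_1P_3 = (-190, 0, -361).
The cross product is nonzero, so the points do not lie on one line.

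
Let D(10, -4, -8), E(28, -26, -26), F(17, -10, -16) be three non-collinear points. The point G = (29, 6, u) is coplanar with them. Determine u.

Coplanarity requires DE · (DF × DG) = 0.
DE = (18, -22, -18), DF = (7, -6, -8); the triple product is linear in u with coefficient 46 and constant term 1840.
Setting it to zero: u = -40.

-40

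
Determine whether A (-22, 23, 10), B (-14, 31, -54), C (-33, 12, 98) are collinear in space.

Yes

AB = (8, 8, -64), AC = (-11, -11, 88).
Each component of AC is -11/8 times the corresponding component of AB, so AC = -11/8·AB and the points are collinear.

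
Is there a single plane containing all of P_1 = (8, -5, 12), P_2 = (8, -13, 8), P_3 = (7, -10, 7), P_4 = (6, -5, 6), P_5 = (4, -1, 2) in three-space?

No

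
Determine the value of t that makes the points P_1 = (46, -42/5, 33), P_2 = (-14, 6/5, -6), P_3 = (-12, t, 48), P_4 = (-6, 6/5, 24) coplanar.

Normal to plane P_1P_2P_4: n = (288, 1488, -384/5); plane equation n·P = -8928/5.
Requiring n·P_3 = -8928/5: (1488)t + (-35712/5) = -8928/5.
So t = 18/5.

18/5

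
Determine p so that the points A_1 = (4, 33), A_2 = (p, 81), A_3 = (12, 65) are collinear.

Collinearity: (A_2 − A_1) must be parallel to (A_3 − A_1) = (8, 32).
Cross-multiplying the components: (p − 4)·(32) = (48)·(8).
Solving gives p = 16.

16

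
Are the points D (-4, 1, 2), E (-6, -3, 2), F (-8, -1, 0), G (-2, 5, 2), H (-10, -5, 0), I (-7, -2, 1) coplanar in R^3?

The plane through D, E, F has normal n = DE × DF = (8, -4, -12) and equation n·P = -60.
Checking the remaining points: n·G = -60, n·H = -60, n·I = -60.
All equal -60, so all 6 points lie in one plane.

Yes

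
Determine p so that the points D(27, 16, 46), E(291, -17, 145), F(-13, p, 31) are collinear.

Direction DE = (264, -33, 99). From the x-coordinate of F, the parameter along the line is τ = (-13 − 27)/264 = -5/33.
Then p = 16 + (-5/33)·(-33) = 21.

21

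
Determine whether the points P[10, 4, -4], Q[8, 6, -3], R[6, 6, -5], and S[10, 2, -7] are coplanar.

Yes

The four points are coplanar iff the 3×3 determinant with rows PQ, PR, PS is zero.
Rows: (-2, 2, 1), (-4, 2, -1), (0, -2, -3).
Expanding along the first row: (-2)(-8) − (2)(12) + (1)(8) = 0.
Zero determinant ⇒ coplanar.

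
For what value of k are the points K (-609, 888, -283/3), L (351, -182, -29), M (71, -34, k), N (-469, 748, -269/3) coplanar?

5/3

Normal to plane KLN: n = (12460/3, 14000/3, 15400); plane equation n·P = 485660/3.
Requiring n·M = 485660/3: (15400)k + (136220) = 485660/3.
So k = 5/3.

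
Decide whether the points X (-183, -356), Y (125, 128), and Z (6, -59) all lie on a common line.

XY = (308, 484), XZ = (189, 297).
det[XY; XZ] = (308)(297) − (484)(189) = 0.
The determinant is zero, so the points are collinear.

Yes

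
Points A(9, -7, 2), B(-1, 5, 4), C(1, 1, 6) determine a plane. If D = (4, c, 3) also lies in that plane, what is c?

-1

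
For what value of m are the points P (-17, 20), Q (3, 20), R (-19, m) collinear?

20

The three points are collinear iff det[PQ; PR] = 0.
This determinant is linear in m: (20)m + (-400) = 0, so m = 20.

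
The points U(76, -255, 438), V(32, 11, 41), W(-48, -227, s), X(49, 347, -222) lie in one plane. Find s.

4

Normal to plane UVX: n = (63434, -18321, -19306); plane equation n·P = 1036811.
Requiring n·W = 1036811: (-19306)s + (1114035) = 1036811.
So s = 4.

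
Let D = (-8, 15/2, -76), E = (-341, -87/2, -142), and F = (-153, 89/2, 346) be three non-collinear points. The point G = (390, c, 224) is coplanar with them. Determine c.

Coplanarity requires DE · (DF × DG) = 0.
DE = (-333, -51, -66), DF = (-145, 37, 422); the triple product is linear in c with coefficient 150096 and constant term -14634360.
Setting it to zero: c = 195/2.

195/2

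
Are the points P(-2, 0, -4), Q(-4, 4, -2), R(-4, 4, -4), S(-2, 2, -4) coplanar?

No

With P as base: PQ = (-2, 4, 2), PR = (-2, 4, 0), PS = (0, 2, 0).
PR × PS = (0, 0, -4).
PQ · (PR × PS) = -8.
Since -8 ≠ 0, the four points are not coplanar.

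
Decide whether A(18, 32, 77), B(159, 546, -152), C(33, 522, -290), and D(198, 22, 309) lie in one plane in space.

Yes

A normal to the plane through A, B, C is n = AB × AC = (-76428, 48312, 61380).
The plane has equation n·P = 4896540. For D: n·D = 4896540.
Equal, so D lies in the plane and all four are coplanar.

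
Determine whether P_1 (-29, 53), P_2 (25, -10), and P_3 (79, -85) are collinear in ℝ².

No

P_1P_2 = (54, -63), P_1P_3 = (108, -138).
If collinear, P_1P_3 would be a scalar multiple of P_1P_2. But (54)·(-138) ≠ (-63)·(108) (difference -648), so they are not parallel; the points are not collinear.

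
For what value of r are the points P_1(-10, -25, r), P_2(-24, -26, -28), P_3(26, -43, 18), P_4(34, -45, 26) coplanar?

Coplanarity ⇔ det[P_1P_2; P_1P_3; P_1P_4] = 0.
Expanding, this is linear in r: (-36)r + (-360) = 0.
So r = -10.

-10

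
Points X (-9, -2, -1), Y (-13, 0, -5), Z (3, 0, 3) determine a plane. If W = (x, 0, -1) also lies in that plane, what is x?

-5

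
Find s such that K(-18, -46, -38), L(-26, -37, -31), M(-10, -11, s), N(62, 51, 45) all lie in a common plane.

-9

Coplanarity ⇔ det[KL; KM; KN] = 0.
Expanding, this is linear in s: (1496)s + (13464) = 0.
So s = -9.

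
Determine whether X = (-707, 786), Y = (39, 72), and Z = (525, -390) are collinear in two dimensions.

XY = (746, -714), XZ = (1232, -1176).
Twice the signed area of △XYZ is (746)(-1176) − (-714)(1232) = 2352.
The area is nonzero, so the three points are not collinear.

No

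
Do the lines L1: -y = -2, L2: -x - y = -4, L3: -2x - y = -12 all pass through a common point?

The three lines meet at one point iff the augmented coefficient matrix [aᵢ bᵢ cᵢ] has rank < 3, i.e. its determinant vanishes.
Here the determinant is 6.
Nonzero, so no common point exists.

No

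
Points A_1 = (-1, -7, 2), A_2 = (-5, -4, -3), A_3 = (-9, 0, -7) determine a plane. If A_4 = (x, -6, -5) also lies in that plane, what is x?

A normal to the plane is n = A_1A_2 × A_1A_3 = (8, 4, -4).
A_4 lies in the plane iff n · A_1A_4 = 0.
This gives (8)x + (40) = 0, so x = -5.

-5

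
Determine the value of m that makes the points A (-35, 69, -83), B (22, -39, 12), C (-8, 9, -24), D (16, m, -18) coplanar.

The points are coplanar iff AB · (AC × AD) = 0.
Expanding, this is linear in m: (-798)m + (-11970) = 0.
So m = -15.

-15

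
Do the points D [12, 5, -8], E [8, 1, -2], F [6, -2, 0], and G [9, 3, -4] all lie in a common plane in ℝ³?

A normal to the plane through D, E, F is n = DE × DF = (10, -4, 4).
The plane has equation n·P = 68. For G: n·G = 62.
62 ≠ 68, so G is off the plane.

No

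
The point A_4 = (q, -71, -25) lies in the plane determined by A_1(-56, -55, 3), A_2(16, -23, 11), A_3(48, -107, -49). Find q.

Coplanarity requires A_1A_2 · (A_1A_3 × A_1A_4) = 0.
A_1A_2 = (72, 32, 8), A_1A_3 = (104, -52, -52); the triple product is linear in q with coefficient -1248 and constant term 54912.
Setting it to zero: q = 44.

44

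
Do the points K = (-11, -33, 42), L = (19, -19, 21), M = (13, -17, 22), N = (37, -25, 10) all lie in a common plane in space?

No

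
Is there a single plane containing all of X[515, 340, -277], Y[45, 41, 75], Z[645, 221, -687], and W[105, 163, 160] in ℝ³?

The four points are coplanar iff the 3×3 determinant with rows XY, XZ, XW is zero.
Rows: (-470, -299, 352), (130, -119, -410), (-410, -177, 437).
Expanding along the first row: (-470)(-124573) − (-299)(-111290) + (352)(-71800) = 0.
Zero determinant ⇒ coplanar.

Yes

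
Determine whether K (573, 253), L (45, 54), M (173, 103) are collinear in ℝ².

KL = (-528, -199), KM = (-400, -150).
det[KL; KM] = (-528)(-150) − (-199)(-400) = -400.
The determinant is nonzero, so they are not collinear.

No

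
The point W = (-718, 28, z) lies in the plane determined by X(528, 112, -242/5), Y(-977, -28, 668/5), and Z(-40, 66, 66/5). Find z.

346/5

Coplanarity requires XY · (XZ × XW) = 0.
XY = (-1505, -140, 182), XZ = (-568, -46, 308/5); the triple product is linear in z with coefficient -10290 and constant term 712068.
Setting it to zero: z = 346/5.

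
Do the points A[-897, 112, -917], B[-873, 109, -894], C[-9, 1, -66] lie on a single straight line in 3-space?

Yes

AB = (24, -3, 23), AC = (888, -111, 851).
Each component of AC is 37 times the corresponding component of AB, so AC = 37·AB and the points are collinear.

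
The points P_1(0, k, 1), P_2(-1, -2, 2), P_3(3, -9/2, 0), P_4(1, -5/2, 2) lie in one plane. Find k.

-3

The points are coplanar iff P_1P_2 · (P_1P_3 × P_1P_4) = 0.
Expanding, this is linear in k: (4)k + (12) = 0.
So k = -3.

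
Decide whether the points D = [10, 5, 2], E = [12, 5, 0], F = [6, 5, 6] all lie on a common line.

DE = (2, 0, -2), DF = (-4, 0, 4).
DE × DF = (0, 0, 0).
The cross product vanishes, so the three points are collinear.

Yes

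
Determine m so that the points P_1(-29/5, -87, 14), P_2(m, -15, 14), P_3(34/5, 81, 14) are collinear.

-2/5

Collinearity requires P_1P_2 × P_1P_3 = 0; each component is linear in m.
The z-component gives (168)m + (336/5) = 0, so m = -2/5.
The remaining components then also vanish.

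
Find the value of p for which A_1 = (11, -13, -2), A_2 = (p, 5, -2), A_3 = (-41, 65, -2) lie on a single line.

Collinearity requires A_1A_2 × A_1A_3 = 0; each component is linear in p.
The z-component gives (78)p + (78) = 0, so p = -1.
The remaining components then also vanish.

-1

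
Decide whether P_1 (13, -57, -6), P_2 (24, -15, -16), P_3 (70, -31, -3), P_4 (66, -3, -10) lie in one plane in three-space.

No

With P_1 as base: P_1P_2 = (11, 42, -10), P_1P_3 = (57, 26, 3), P_1P_4 = (53, 54, -4).
P_1P_3 × P_1P_4 = (-266, 387, 1700).
P_1P_2 · (P_1P_3 × P_1P_4) = -3672.
Since -3672 ≠ 0, the four points are not coplanar.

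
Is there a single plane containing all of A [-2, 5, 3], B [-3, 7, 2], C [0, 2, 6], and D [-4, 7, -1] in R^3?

Yes

A normal to the plane through A, B, C is n = AB × AC = (3, 1, -1).
The plane has equation n·P = -4. For D: n·D = -4.
Equal, so D lies in the plane and all four are coplanar.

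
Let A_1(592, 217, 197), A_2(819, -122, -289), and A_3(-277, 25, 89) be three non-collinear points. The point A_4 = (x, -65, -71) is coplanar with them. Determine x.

-32

A normal to the plane is n = A_1A_2 × A_1A_3 = (-56700, 446850, -338175).
A_4 lies in the plane iff n · A_1A_4 = 0.
This gives (-56700)x + (-1814400) = 0, so x = -32.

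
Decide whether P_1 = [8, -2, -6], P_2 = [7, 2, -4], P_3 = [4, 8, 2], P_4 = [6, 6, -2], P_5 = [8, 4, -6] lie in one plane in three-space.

The plane through P_1, P_2, P_3 has normal n = P_1P_2 × P_1P_3 = (12, 0, 6) and equation n·P = 60.
Checking the remaining points: n·P_4 = 60, n·P_5 = 60.
All equal 60, so all 5 points lie in one plane.

Yes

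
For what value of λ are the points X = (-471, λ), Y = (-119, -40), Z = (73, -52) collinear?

-18

Collinearity: (X − Y) must be parallel to (Z − Y) = (192, -12).
Cross-multiplying the components: (λ − (-40))·(192) = (-352)·(-12).
Solving gives λ = -18.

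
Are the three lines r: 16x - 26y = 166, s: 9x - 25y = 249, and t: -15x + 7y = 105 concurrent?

Yes

Intersecting r and s: solving the 2×2 system gives (x, y) = (-14, -15).
Substitute into t: (-15)(-14) + (7)(-15) = 105.
This equals 105, so (-14, -15) lies on all three lines and they are concurrent.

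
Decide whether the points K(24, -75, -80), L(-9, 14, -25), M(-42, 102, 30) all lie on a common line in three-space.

No

KL = (-33, 89, 55), KM = (-66, 177, 110).
KL × KM = (55, 0, 33).
The cross product is nonzero, so the points do not lie on one line.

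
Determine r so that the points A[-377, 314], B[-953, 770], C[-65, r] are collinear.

The three points are collinear iff det[AB; AC] = 0.
This determinant is linear in r: (-576)r + (38592) = 0, so r = 67.

67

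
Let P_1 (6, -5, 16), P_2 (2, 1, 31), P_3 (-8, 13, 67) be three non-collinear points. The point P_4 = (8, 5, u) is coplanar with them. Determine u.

Coplanarity requires P_1P_2 · (P_1P_3 × P_1P_4) = 0.
P_1P_2 = (-4, 6, 15), P_1P_3 = (-14, 18, 51); the triple product is linear in u with coefficient 12 and constant term -180.
Setting it to zero: u = 15.

15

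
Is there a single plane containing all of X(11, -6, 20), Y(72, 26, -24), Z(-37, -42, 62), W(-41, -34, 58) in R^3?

Yes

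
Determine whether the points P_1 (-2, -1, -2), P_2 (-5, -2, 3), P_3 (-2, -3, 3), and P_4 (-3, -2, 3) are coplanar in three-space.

No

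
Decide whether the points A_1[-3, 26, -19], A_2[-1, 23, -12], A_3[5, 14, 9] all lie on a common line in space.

A_1A_2 = (2, -3, 7), A_1A_3 = (8, -12, 28).
A_1A_2 × A_1A_3 = (0, 0, 0).
The cross product vanishes, so the three points are collinear.

Yes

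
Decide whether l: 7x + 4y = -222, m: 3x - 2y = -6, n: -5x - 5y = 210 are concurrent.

Intersecting l and m: solving the 2×2 system gives (x, y) = (-18, -24).
Substitute into n: (-5)(-18) + (-5)(-24) = 210.
This equals 210, so (-18, -24) lies on all three lines and they are concurrent.

Yes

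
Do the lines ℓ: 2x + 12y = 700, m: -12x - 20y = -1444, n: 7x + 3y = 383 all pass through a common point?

Intersecting ℓ and m: solving the 2×2 system gives (x, y) = (32, 53).
Substitute into n: (7)(32) + (3)(53) = 383.
This equals 383, so (32, 53) lies on all three lines and they are concurrent.

Yes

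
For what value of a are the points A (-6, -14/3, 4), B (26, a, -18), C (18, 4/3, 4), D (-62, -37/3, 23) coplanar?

Normal to plane ACD: n = (114, -456, 152); plane equation n·P = 2052.
Requiring n·B = 2052: (-456)a + (228) = 2052.
So a = -4.

-4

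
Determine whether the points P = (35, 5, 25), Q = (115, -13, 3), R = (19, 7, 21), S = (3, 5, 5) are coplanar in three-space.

With P as base: PQ = (80, -18, -22), PR = (-16, 2, -4), PS = (-32, 0, -20).
PR × PS = (-40, -192, 64).
PQ · (PR × PS) = -1152.
Since -1152 ≠ 0, the four points are not coplanar.

No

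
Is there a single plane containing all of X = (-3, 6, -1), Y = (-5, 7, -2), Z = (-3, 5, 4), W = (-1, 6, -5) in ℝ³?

The four points are coplanar iff the 3×3 determinant with rows XY, XZ, XW is zero.
Rows: (-2, 1, -1), (0, -1, 5), (2, 0, -4).
Expanding along the first row: (-2)(4) − (1)(-10) + (-1)(2) = 0.
Zero determinant ⇒ coplanar.

Yes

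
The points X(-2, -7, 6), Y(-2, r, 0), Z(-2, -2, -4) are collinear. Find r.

-4

Direction XZ = (0, 5, -10). From the z-coordinate of Y, the parameter along the line is τ = (0 − 6)/(-10) = 3/5.
Then r = (-7) + 3/5·(5) = -4.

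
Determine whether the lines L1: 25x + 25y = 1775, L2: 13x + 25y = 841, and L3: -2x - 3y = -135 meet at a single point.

No

Intersecting L1 and L2: solving the 2×2 system gives (x, y) = (467/6, -41/6).
Substitute into L3: (-2)(467/6) + (-3)(-41/6) = -811/6.
But L3 requires -135 ≠ -811/6, so the three lines have no common point.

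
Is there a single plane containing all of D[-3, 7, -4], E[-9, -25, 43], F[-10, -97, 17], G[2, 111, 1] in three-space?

A normal to the plane through D, E, F is n = DE × DF = (4216, -203, 400).
The plane has equation n·P = -15669. For G: n·G = -13701.
-13701 ≠ -15669, so G is off the plane.

No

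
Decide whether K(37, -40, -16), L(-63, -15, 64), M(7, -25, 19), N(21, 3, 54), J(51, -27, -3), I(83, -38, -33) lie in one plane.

The plane through K, L, M has normal n = KL × KM = (-325, 1100, -750) and equation n·P = -44025.
Checking the remaining points: n·N = -44025, n·J = -44025, n·I = -44025.
All equal -44025, so all 6 points lie in one plane.

Yes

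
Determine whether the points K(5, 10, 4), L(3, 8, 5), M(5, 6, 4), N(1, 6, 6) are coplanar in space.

Yes

The four points are coplanar iff the 3×3 determinant with rows KL, KM, KN is zero.
Rows: (-2, -2, 1), (0, -4, 0), (-4, -4, 2).
Expanding along the first row: (-2)(-8) − (-2)(0) + (1)(-16) = 0.
Zero determinant ⇒ coplanar.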